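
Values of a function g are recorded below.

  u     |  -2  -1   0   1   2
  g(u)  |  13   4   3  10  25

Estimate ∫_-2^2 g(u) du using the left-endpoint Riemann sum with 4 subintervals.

30

Δu = 1.
Sum = 1·[13 + 4 + 3 + 10] = 30.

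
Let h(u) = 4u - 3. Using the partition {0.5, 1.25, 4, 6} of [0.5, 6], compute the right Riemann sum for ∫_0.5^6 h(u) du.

Subinterval widths: 0.75, 2.75, 2.
Right endpoints: 1.25, 4, 6.
h(1.25) = 2, h(4) = 13, h(6) = 21.
Sum = Σ Δu_i · h(u_i).
Sum = 79.25.

79.25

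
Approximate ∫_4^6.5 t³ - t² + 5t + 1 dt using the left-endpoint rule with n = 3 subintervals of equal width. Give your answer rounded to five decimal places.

Δt = (6.5 − 4)/3 = 5/6.
Left endpoints: 4, 29/6, 17/3.
f(4) = 69, f(29/6) = 24779/216, f(17/3) = 4838/27.
Sum = Δt · [f(4) + f(29/6) + f(17/3)].
Sum ≈ 302.41898.

302.41898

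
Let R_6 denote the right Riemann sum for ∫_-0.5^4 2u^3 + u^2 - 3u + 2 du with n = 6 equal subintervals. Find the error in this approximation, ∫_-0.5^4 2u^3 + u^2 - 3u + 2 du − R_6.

-53.7890625

Exact integral: ∫_-0.5^4 f(u) du = 134.71875.
R_6 = 188.5078125.
Error = 134.71875 − 188.5078125 = -53.7890625.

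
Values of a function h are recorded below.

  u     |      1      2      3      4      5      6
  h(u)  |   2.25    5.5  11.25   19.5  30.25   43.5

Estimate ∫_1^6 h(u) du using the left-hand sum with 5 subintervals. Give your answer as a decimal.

Δu = 1.
Sum = 1·[2.25 + 5.5 + 11.25 + 19.5 + 30.25] = 68.75.

68.75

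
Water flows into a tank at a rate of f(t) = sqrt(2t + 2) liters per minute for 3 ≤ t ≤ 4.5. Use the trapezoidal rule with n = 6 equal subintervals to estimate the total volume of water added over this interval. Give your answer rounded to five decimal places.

Δt = (4.5 − 3)/6 = 0.25.
f(3) ≈ 2.82843, f(3.25) ≈ 2.91548, f(3.5) ≈ 3.00000, f(3.75) ≈ 3.08221, f(4) ≈ 3.16228, f(4.25) ≈ 3.24037, f(4.5) ≈ 3.31662.
T_6 = (Δt/2)·[f(t_0) + 2f(t_1) + ... + 2f(t_{5}) + f(t_6)].
Sum ≈ 4.61821.

4.61821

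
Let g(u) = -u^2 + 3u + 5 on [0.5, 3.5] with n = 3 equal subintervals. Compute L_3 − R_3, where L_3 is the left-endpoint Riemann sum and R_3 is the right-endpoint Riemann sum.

3

L_3 = 19.75.
R_3 = 16.75.
L_3 − R_3 = 3.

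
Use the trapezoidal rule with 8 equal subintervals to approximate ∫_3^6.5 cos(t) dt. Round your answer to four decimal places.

Δt = (6.5 − 3)/8 = 0.4375.
f(3) ≈ -0.9900, f(3.4375) ≈ -0.9565, f(3.875) ≈ -0.7429, f(4.3125) ≈ -0.3893, f(4.75) ≈ 0.0376, f(5.1875) ≈ 0.4574, f(5.625) ≈ 0.7911, f(6.0625) ≈ 0.9757, f(6.5) ≈ 0.9766.
T_8 = (Δt/2)·[f(t_0) + 2f(t_1) + ... + 2f(t_{7}) + f(t_8)].
Sum ≈ 0.0728.

0.0728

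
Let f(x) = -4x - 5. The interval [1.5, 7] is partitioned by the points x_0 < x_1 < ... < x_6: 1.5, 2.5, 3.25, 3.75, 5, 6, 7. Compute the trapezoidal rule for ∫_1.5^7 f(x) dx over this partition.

-121

Subinterval widths: 1, 0.75, 0.5, 1.25, 1, 1.
f(1.5) = -11, f(2.5) = -15, f(3.25) = -18, f(3.75) = -20, f(5) = -25, f(6) = -29, f(7) = -33.
On each subinterval the trapezoid contributes (Δx_i/2)·[f(x_{i-1}) + f(x_i)].
Sum = -121.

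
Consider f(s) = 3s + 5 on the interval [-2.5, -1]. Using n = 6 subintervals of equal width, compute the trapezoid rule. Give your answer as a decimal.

Δs = (-1 − (-2.5))/6 = 0.25.
f(-2.5) = -2.5, f(-2.25) = -1.75, f(-2) = -1, f(-1.75) = -0.25, f(-1.5) = 0.5, f(-1.25) = 1.25, f(-1) = 2.
T_6 = (Δs/2)·[f(s_0) + 2f(s_1) + ... + 2f(s_{5}) + f(s_6)].
Sum = -0.375.

-0.375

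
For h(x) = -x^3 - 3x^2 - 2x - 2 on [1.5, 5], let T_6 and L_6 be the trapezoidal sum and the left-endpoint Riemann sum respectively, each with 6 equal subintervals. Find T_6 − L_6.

-57.421875

T_6 ≈ -308.8901910.
L_6 ≈ -251.4683160.
T_6 − L_6 = -57.421875.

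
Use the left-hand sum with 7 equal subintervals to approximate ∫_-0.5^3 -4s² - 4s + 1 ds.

-38.5

Δs = (3 − (-0.5))/7 = 0.5.
Left endpoints: -0.5, 0, 0.5, 1, 1.5, 2, 2.5.
f(-0.5) = 2, f(0) = 1, f(0.5) = -2, f(1) = -7, f(1.5) = -14, f(2) = -23, f(2.5) = -34.
Sum = Δs · [f(-0.5) + f(0) + f(0.5) + ...].
Sum = -38.5.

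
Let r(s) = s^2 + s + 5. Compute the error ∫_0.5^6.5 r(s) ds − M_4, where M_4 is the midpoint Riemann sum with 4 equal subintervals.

1.125

Exact integral: ∫_0.5^6.5 r(s) ds = 142.5.
M_4 = 141.375.
Error = 142.5 − 141.375 = 1.125.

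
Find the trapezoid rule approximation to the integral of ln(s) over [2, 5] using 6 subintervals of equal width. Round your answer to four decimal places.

Δs = (5 − 2)/6 = 0.5.
f(2) ≈ 0.6931, f(2.5) ≈ 0.9163, f(3) ≈ 1.0986, f(3.5) ≈ 1.2528, f(4) ≈ 1.3863, f(4.5) ≈ 1.5041, f(5) ≈ 1.6094.
T_6 = (Δs/2)·[f(s_0) + 2f(s_1) + ... + 2f(s_{5}) + f(s_6)].
Sum ≈ 3.6547.

3.6547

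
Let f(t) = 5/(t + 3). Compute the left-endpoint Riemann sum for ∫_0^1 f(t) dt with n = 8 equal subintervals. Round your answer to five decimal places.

1.46477

Δt = (1 − 0)/8 = 0.125.
Left endpoints: 0, 0.125, 0.25, 0.375, 0.5, 0.625, 0.75, 0.875.
f(0) = 5/3, f(0.125) = 1.6, f(0.25) = 20/13, f(0.375) = 40/27, f(0.5) = 10/7, f(0.625) = 40/29, f(0.75) = 4/3, f(0.875) = 40/31.
Sum = Δt · [f(0) + f(0.125) + f(0.25) + ...].
Sum ≈ 1.46477.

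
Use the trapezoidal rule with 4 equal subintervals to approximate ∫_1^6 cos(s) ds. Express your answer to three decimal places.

Δs = (6 − 1)/4 = 1.25.
f(1) ≈ 0.540, f(2.25) ≈ -0.628, f(3.5) ≈ -0.936, f(4.75) ≈ 0.038, f(6) ≈ 0.960.
T_4 = (Δs/2)·[f(s_0) + 2f(s_1) + 2f(s_2) + 2f(s_3) + f(s_4)].
Sum ≈ -0.971.

-0.971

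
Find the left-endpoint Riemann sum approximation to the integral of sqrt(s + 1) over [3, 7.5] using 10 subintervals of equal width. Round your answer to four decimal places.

10.9804

Δs = (7.5 − 3)/10 = 0.45.
Left endpoints: 3, 3.45, 3.9, 4.35, 4.8, 5.25, 5.7, 6.15, 6.6, 7.05.
f(3) ≈ 2.0000, f(3.45) ≈ 2.1095, f(3.9) ≈ 2.2136, f(4.35) ≈ 2.3130, f(4.8) ≈ 2.4083, f(5.25) ≈ 2.5000, f(5.7) ≈ 2.5884, f(6.15) ≈ 2.6739, f(6.6) ≈ 2.7568, f(7.05) ≈ 2.8373.
Sum = Δs · [f(3) + f(3.45) + f(3.9) + ...].
Sum ≈ 10.9804.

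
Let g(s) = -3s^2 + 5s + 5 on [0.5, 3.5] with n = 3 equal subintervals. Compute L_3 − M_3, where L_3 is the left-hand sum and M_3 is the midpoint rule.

L_3 = 11.25.
M_3 = 3.
L_3 − M_3 = 8.25.

8.25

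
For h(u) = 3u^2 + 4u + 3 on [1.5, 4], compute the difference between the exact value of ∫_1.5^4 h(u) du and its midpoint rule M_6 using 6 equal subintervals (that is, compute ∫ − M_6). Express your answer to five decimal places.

Exact integral: ∫_1.5^4 h(u) du = 95.625.
M_6 ≈ 95.5164931.
Error ≈ 95.625 − 95.5164931 ≈ 0.10851.

0.10851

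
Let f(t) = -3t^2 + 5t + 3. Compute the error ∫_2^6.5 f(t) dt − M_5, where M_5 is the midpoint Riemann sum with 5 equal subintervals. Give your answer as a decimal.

-0.91125

Exact integral: ∫_2^6.5 f(t) dt = -157.5.
M_5 = -156.58875.
Error = -157.5 − (-156.58875) = -0.91125.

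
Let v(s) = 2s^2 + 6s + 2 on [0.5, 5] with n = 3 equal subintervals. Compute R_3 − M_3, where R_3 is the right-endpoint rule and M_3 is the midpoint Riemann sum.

62.4375

R_3 = 227.25.
M_3 = 164.8125.
R_3 − M_3 = 62.4375.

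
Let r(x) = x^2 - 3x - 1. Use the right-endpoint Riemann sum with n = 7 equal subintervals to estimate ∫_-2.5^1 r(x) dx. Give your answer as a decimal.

Δx = (1 − (-2.5))/7 = 0.5.
Right endpoints: -2, -1.5, -1, -0.5, 0, 0.5, 1.
r(-2) = 9, r(-1.5) = 5.75, r(-1) = 3, r(-0.5) = 0.75, r(0) = -1, r(0.5) = -2.25, r(1) = -3.
Sum = Δx · [r(-2) + r(-1.5) + r(-1) + ...].
Sum = 6.125.

6.125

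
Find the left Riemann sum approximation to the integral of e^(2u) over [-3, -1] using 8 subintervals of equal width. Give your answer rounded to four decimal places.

Δu = (-1 − (-3))/8 = 0.25.
Left endpoints: -3, -2.75, -2.5, -2.25, -2, -1.75, -1.5, -1.25.
f(-3) ≈ 0.0025, f(-2.75) ≈ 0.0041, f(-2.5) ≈ 0.0067, f(-2.25) ≈ 0.0111, f(-2) ≈ 0.0183, f(-1.75) ≈ 0.0302, f(-1.5) ≈ 0.0498, f(-1.25) ≈ 0.0821.
Sum = Δu · [f(-3) + f(-2.75) + f(-2.5) + ...].
Sum ≈ 0.0512.

0.0512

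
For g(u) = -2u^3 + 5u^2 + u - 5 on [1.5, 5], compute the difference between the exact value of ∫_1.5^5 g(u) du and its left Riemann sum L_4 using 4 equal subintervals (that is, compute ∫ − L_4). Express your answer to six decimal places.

Exact integral: ∫_1.5^5 g(u) du ≈ -113.38541667.
L_4 ≈ -64.73632812.
Error ≈ -113.38541667 − (-64.73632812) ≈ -48.649089.

-48.649089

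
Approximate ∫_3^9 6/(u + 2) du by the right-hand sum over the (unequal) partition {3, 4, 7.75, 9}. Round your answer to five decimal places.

Subinterval widths: 1, 3.75, 1.25.
Right endpoints: 4, 7.75, 9.
f(4) = 1, f(7.75) = 8/13, f(9) = 6/11.
Sum = Σ Δu_i · f(u_i).
Sum ≈ 3.98951.

3.98951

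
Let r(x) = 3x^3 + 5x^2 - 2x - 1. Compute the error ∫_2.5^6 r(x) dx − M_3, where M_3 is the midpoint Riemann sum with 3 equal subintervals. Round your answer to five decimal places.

17.16985

Exact integral: ∫_2.5^6 r(x) dx ≈ 1243.4114583.
M_3 ≈ 1226.2416088.
Error ≈ 1243.4114583 − 1226.2416088 ≈ 17.16985.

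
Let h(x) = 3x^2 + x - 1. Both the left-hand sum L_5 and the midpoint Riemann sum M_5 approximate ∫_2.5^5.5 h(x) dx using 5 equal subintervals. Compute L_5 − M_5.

L_5 = 137.79.
M_5 = 159.48.
L_5 − M_5 = -21.69.

-21.69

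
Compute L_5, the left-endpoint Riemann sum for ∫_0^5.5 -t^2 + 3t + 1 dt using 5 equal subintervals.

Δt = (5.5 − 0)/5 = 1.1.
Left endpoints: 0, 1.1, 2.2, 3.3, 4.4.
f(0) = 1, f(1.1) = 3.09, f(2.2) = 2.76, f(3.3) = 0.01, f(4.4) = -5.16.
Sum = Δt · [f(0) + f(1.1) + f(2.2) + f(3.3) + f(4.4)].
Sum = 1.87.

1.87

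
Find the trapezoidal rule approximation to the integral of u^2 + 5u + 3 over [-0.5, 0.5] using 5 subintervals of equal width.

3.09

Δu = (0.5 − (-0.5))/5 = 0.2.
f(-0.5) = 0.75, f(-0.3) = 1.59, f(-0.1) = 2.51, f(0.1) = 3.51, f(0.3) = 4.59, f(0.5) = 5.75.
T_5 = (Δu/2)·[f(u_0) + 2f(u_1) + ... + 2f(u_{4}) + f(u_5)].
Sum = 3.09.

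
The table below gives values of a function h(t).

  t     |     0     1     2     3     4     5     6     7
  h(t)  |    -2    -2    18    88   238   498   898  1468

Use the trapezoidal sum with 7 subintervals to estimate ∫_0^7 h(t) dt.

Δt = 1.
T_7 = (1/2)·[(-2) + 2·(-2) + 2·18 + 2·88 + 2·238 + 2·498 + 2·898 + 1468] = 2471.

2471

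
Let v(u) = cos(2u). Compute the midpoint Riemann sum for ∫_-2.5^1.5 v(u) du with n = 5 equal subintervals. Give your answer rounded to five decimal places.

Δu = (1.5 − (-2.5))/5 = 0.8.
Midpoints: -2.1, -1.3, -0.5, 0.3, 1.1.
v(-2.1) ≈ -0.49026, v(-1.3) ≈ -0.85689, v(-0.5) ≈ 0.54030, v(0.3) ≈ 0.82534, v(1.1) ≈ -0.58850.
Sum = Δu · [v(-2.1) + v(-1.3) + v(-0.5) + v(0.3) + v(1.1)].
Sum ≈ -0.45601.

-0.45601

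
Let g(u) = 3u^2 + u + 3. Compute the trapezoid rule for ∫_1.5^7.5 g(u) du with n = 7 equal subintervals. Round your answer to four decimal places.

465.7041

Δu = (7.5 − 1.5)/7 = 6/7.
g(1.5) = 11.25, g(33/14) = 4317/196, g(45/14) = 7293/196, g(57/14) = 11133/196, g(69/14) = 15837/196, g(81/14) = 21405/196, g(93/14) = 27837/196, g(7.5) = 179.25.
T_7 = (Δu/2)·[g(u_0) + 2g(u_1) + ... + 2g(u_{6}) + g(u_7)].
Sum ≈ 465.7041.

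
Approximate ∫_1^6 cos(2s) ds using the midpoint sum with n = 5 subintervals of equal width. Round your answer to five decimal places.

-0.85913

Δs = (6 − 1)/5 = 1.
Midpoints: 1.5, 2.5, 3.5, 4.5, 5.5.
f(1.5) ≈ -0.98999, f(2.5) ≈ 0.28366, f(3.5) ≈ 0.75390, f(4.5) ≈ -0.91113, f(5.5) ≈ 0.00443.
Sum = Δs · [f(1.5) + f(2.5) + f(3.5) + f(4.5) + f(5.5)].
Sum ≈ -0.85913.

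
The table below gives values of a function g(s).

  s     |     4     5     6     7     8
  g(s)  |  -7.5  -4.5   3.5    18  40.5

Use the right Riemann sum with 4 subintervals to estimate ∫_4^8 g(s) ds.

57.5

Δs = 1.
Sum = 1·[(-4.5) + 3.5 + 18 + 40.5] = 57.5.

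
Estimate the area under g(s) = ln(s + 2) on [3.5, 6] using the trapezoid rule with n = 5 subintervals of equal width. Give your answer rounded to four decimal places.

Δs = (6 − 3.5)/5 = 0.5.
g(3.5) ≈ 1.7047, g(4) ≈ 1.7918, g(4.5) ≈ 1.8718, g(5) ≈ 1.9459, g(5.5) ≈ 2.0149, g(6) ≈ 2.0794.
T_5 = (Δs/2)·[g(s_0) + 2g(s_1) + ... + 2g(s_{4}) + g(s_5)].
Sum ≈ 4.7582.

4.7582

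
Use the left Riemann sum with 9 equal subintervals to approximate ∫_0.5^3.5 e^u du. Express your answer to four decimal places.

26.5131

Δu = (3.5 − 0.5)/9 = 1/3.
Left endpoints: 0.5, 5/6, 7/6, 1.5, 11/6, 13/6, 2.5, 17/6, 19/6.
f(0.5) ≈ 1.6487, f(5/6) ≈ 2.3010, f(7/6) ≈ 3.2113, f(1.5) ≈ 4.4817, f(11/6) ≈ 6.2547, f(13/6) ≈ 8.7291, f(2.5) ≈ 12.1825, f(17/6) ≈ 17.0020, f(19/6) ≈ 23.7283.
Sum = Δu · [f(0.5) + f(5/6) + f(7/6) + ...].
Sum ≈ 26.5131.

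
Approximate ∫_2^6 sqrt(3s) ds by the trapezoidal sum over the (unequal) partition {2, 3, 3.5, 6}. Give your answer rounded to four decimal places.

Subinterval widths: 1, 0.5, 2.5.
f(2) ≈ 2.4495, f(3) ≈ 3.0000, f(3.5) ≈ 3.2404, f(6) ≈ 4.2426.
On each subinterval the trapezoid contributes (Δs_i/2)·[f(s_{i-1}) + f(s_i)].
Sum ≈ 13.6386.

13.6386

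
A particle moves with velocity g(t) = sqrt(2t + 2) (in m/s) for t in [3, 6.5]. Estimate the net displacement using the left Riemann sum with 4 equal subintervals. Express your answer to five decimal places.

11.35938

Δt = (6.5 − 3)/4 = 0.875.
Left endpoints: 3, 3.875, 4.75, 5.625.
g(3) ≈ 2.82843, g(3.875) ≈ 3.12250, g(4.75) ≈ 3.39116, g(5.625) ≈ 3.64005.
Sum = Δt · [g(3) + g(3.875) + g(4.75) + g(5.625)].
Sum ≈ 11.35938.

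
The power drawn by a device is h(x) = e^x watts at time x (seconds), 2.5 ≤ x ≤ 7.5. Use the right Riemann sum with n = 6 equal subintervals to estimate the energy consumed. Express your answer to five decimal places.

Δx = (7.5 − 2.5)/6 = 5/6.
Right endpoints: 10/3, 25/6, 5, 35/6, 20/3, 7.5.
h(10/3) ≈ 28.03162, h(25/6) ≈ 64.50009, h(5) ≈ 148.41316, h(35/6) ≈ 341.49510, h(20/3) ≈ 785.77199, h(7.5) ≈ 1808.04241.
Sum = Δx · [h(10/3) + h(25/6) + h(5) + ...].
Sum ≈ 2646.87866.

2646.87866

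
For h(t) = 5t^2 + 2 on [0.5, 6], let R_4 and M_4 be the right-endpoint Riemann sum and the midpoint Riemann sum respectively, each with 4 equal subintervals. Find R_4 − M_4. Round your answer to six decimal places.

R_4 = 502.34765625.
M_4 ≈ 366.45898438.
R_4 − M_4 ≈ 135.888672.

135.888672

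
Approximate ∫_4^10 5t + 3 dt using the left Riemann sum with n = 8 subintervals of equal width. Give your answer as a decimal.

Δt = (10 − 4)/8 = 0.75.
Left endpoints: 4, 4.75, 5.5, 6.25, 7, 7.75, 8.5, 9.25.
f(4) = 23, f(4.75) = 26.75, f(5.5) = 30.5, f(6.25) = 34.25, f(7) = 38, f(7.75) = 41.75, f(8.5) = 45.5, f(9.25) = 49.25.
Sum = Δt · [f(4) + f(4.75) + f(5.5) + ...].
Sum = 216.75.

216.75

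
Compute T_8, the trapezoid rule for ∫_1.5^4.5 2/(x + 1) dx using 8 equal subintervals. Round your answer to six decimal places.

Δx = (4.5 − 1.5)/8 = 0.375.
f(1.5) = 0.8, f(1.875) = 16/23, f(2.25) = 8/13, f(2.625) = 16/29, f(3) = 0.5, f(3.375) = 16/35, f(3.75) = 8/19, f(4.125) = 16/41, f(4.5) = 4/11.
T_8 = (Δx/2)·[f(x_0) + 2f(x_1) + ... + 2f(x_{7}) + f(x_8)].
Sum ≈ 1.579882.

1.579882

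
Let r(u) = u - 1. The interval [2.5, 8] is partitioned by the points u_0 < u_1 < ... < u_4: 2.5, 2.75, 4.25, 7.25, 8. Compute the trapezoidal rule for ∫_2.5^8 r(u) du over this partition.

23.375

Subinterval widths: 0.25, 1.5, 3, 0.75.
r(2.5) = 1.5, r(2.75) = 1.75, r(4.25) = 3.25, r(7.25) = 6.25, r(8) = 7.
On each subinterval the trapezoid contributes (Δu_i/2)·[r(u_{i-1}) + r(u_i)].
Sum = 23.375.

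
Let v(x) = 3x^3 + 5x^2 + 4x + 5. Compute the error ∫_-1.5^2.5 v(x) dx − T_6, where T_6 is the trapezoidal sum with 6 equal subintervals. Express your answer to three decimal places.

-2.815

Exact integral: ∫_-1.5^2.5 v(x) dx ≈ 85.16667.
T_6 ≈ 87.98148.
Error ≈ 85.16667 − 87.98148 ≈ -2.815.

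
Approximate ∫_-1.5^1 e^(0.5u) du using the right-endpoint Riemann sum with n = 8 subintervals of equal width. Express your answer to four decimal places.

2.5413

Δu = (1 − (-1.5))/8 = 0.3125.
Right endpoints: -1.1875, -0.875, -0.5625, -0.25, 0.0625, 0.375, 0.6875, 1.
f(-1.1875) ≈ 0.5523, f(-0.875) ≈ 0.6456, f(-0.5625) ≈ 0.7548, f(-0.25) ≈ 0.8825, f(0.0625) ≈ 1.0317, f(0.375) ≈ 1.2062, f(0.6875) ≈ 1.4102, f(1) ≈ 1.6487.
Sum = Δu · [f(-1.1875) + f(-0.875) + f(-0.5625) + ...].
Sum ≈ 2.5413.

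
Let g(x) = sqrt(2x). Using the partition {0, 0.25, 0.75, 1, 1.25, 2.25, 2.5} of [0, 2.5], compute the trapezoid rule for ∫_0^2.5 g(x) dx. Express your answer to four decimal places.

Subinterval widths: 0.25, 0.5, 0.25, 0.25, 1, 0.25.
g(0) ≈ 0.0000, g(0.25) ≈ 0.7071, g(0.75) ≈ 1.2247, g(1) ≈ 1.4142, g(1.25) ≈ 1.5811, g(2.25) ≈ 2.1213, g(2.5) ≈ 2.2361.
On each subinterval the trapezoid contributes (Δx_i/2)·[g(x_{i-1}) + g(x_i)].
Sum ≈ 3.6715.

3.6715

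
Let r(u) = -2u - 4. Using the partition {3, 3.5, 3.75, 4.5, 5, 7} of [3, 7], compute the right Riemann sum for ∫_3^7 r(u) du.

Subinterval widths: 0.5, 0.25, 0.75, 0.5, 2.
Right endpoints: 3.5, 3.75, 4.5, 5, 7.
r(3.5) = -11, r(3.75) = -11.5, r(4.5) = -13, r(5) = -14, r(7) = -18.
Sum = Σ Δu_i · r(u_i).
Sum = -61.125.

-61.125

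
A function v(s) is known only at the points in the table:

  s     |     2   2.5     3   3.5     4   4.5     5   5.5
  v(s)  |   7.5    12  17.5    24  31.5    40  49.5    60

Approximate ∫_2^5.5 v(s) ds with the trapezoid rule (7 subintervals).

104.125

Δs = 0.5.
T_7 = (0.5/2)·[7.5 + 2·12 + 2·17.5 + 2·24 + 2·31.5 + 2·40 + 2·49.5 + 60] = 104.125.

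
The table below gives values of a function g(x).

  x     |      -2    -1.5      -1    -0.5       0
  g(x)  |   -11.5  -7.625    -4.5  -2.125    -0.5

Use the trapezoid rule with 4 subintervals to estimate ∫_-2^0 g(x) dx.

-10.125

Δx = 0.5.
T_4 = (0.5/2)·[(-11.5) + 2·(-7.625) + 2·(-4.5) + 2·(-2.125) + (-0.5)] = -10.125.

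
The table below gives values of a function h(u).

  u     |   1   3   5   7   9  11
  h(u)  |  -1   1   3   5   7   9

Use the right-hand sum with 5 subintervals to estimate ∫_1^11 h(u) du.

Δu = 2.
Sum = 2·[1 + 3 + 5 + 7 + 9] = 50.

50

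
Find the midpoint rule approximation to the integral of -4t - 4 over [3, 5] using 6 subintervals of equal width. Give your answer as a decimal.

Δt = (5 − 3)/6 = 1/3.
Midpoints: 19/6, 3.5, 23/6, 25/6, 4.5, 29/6.
f(19/6) = -50/3, f(3.5) = -18, f(23/6) = -58/3, f(25/6) = -62/3, f(4.5) = -22, f(29/6) = -70/3.
Sum = Δt · [f(19/6) + f(3.5) + f(23/6) + ...].
Sum = -40.

-40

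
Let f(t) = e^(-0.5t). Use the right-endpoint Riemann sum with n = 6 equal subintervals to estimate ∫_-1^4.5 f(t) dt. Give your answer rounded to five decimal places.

Δt = (4.5 − (-1))/6 = 11/12.
Right endpoints: -1/12, 5/6, 1.75, 8/3, 43/12, 4.5.
f(-1/12) ≈ 1.04255, f(5/6) ≈ 0.65924, f(1.75) ≈ 0.41686, f(8/3) ≈ 0.26360, f(43/12) ≈ 0.16668, f(4.5) ≈ 0.10540.
Sum = Δt · [f(-1/12) + f(5/6) + f(1.75) + ...].
Sum ≈ 2.43313.

2.43313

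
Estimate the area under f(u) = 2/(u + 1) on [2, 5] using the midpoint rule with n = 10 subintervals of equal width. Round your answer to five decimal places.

1.38567

Δu = (5 − 2)/10 = 0.3.
Midpoints: 2.15, 2.45, 2.75, 3.05, 3.35, 3.65, 3.95, 4.25, 4.55, 4.85.
f(2.15) = 40/63, f(2.45) = 40/69, f(2.75) = 8/15, f(3.05) = 40/81, f(3.35) = 40/87, f(3.65) = 40/93, f(3.95) = 40/99, f(4.25) = 8/21, f(4.55) = 40/111, f(4.85) = 40/117.
Sum = Δu · [f(2.15) + f(2.45) + f(2.75) + ...].
Sum ≈ 1.38567.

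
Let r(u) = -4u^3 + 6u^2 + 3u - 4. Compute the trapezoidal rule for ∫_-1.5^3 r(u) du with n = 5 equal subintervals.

Δu = (3 − (-1.5))/5 = 0.9.
r(-1.5) = 18.5, r(-0.6) = -2.776, r(0.3) = -2.668, r(1.2) = 1.328, r(2.1) = -8.284, r(3) = -49.
T_5 = (Δu/2)·[r(u_0) + 2r(u_1) + ... + 2r(u_{4}) + r(u_5)].
Sum = -24.885.

-24.885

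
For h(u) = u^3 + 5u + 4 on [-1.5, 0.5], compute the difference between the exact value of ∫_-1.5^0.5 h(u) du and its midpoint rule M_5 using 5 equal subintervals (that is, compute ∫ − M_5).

-0.04

Exact integral: ∫_-1.5^0.5 h(u) du = 1.75.
M_5 = 1.79.
Error = 1.75 − 1.79 = -0.04.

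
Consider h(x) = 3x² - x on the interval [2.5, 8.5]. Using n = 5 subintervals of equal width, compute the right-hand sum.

685.02

Δx = (8.5 − 2.5)/5 = 1.2.
Right endpoints: 3.7, 4.9, 6.1, 7.3, 8.5.
h(3.7) = 37.37, h(4.9) = 67.13, h(6.1) = 105.53, h(7.3) = 152.57, h(8.5) = 208.25.
Sum = Δx · [h(3.7) + h(4.9) + h(6.1) + h(7.3) + h(8.5)].
Sum = 685.02.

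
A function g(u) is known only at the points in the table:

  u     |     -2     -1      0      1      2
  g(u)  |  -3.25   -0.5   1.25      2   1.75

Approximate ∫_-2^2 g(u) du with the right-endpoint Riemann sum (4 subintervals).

Δu = 1.
Sum = 1·[(-0.5) + 1.25 + 2 + 1.75] = 4.5.

4.5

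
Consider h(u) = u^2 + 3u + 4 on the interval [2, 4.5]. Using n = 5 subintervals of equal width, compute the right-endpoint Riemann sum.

Δu = (4.5 − 2)/5 = 0.5.
Right endpoints: 2.5, 3, 3.5, 4, 4.5.
h(2.5) = 17.75, h(3) = 22, h(3.5) = 26.75, h(4) = 32, h(4.5) = 37.75.
Sum = Δu · [h(2.5) + h(3) + h(3.5) + h(4) + h(4.5)].
Sum = 68.125.

68.125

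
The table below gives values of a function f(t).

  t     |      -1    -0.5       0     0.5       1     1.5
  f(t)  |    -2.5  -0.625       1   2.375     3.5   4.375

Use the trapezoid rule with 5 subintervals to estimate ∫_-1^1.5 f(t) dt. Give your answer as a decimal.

Δt = 0.5.
T_5 = (0.5/2)·[(-2.5) + 2·(-0.625) + 2·1 + 2·2.375 + 2·3.5 + 4.375] = 3.59375.

3.59375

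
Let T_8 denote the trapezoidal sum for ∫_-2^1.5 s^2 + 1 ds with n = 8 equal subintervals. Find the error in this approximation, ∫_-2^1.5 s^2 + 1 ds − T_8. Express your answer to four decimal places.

-0.1117

Exact integral: ∫_-2^1.5 f(s) ds ≈ 7.291667.
T_8 ≈ 7.403320.
Error ≈ 7.291667 − 7.403320 ≈ -0.1117.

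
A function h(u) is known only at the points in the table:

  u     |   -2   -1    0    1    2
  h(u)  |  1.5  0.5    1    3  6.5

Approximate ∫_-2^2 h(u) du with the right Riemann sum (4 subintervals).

11

Δu = 1.
Sum = 1·[0.5 + 1 + 3 + 6.5] = 11.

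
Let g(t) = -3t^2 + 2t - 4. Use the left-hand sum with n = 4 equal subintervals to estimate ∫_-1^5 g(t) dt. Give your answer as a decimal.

-87.75

Δt = (5 − (-1))/4 = 1.5.
Left endpoints: -1, 0.5, 2, 3.5.
g(-1) = -9, g(0.5) = -3.75, g(2) = -12, g(3.5) = -33.75.
Sum = Δt · [g(-1) + g(0.5) + g(2) + g(3.5)].
Sum = -87.75.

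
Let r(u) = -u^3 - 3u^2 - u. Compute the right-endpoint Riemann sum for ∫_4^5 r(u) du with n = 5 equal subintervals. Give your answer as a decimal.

-166.76

Δu = (5 − 4)/5 = 0.2.
Right endpoints: 4.2, 4.4, 4.6, 4.8, 5.
r(4.2) = -131.208, r(4.4) = -147.664, r(4.6) = -165.416, r(4.8) = -184.512, r(5) = -205.
Sum = Δu · [r(4.2) + r(4.4) + r(4.6) + r(4.8) + r(5)].
Sum = -166.76.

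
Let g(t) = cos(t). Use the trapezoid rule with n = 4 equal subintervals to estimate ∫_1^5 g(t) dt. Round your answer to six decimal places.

Δt = (5 − 1)/4 = 1.
g(1) ≈ 0.540302, g(2) ≈ -0.416147, g(3) ≈ -0.989992, g(4) ≈ -0.653644, g(5) ≈ 0.283662.
T_4 = (Δt/2)·[g(t_0) + 2g(t_1) + 2g(t_2) + 2g(t_3) + g(t_4)].
Sum ≈ -1.647801.

-1.647801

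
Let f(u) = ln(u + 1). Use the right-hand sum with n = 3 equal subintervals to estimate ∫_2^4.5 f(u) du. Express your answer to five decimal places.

Δu = (4.5 − 2)/3 = 5/6.
Right endpoints: 17/6, 11/3, 4.5.
f(17/6) ≈ 1.34373, f(11/3) ≈ 1.54045, f(4.5) ≈ 1.70475.
Sum = Δu · [f(17/6) + f(11/3) + f(4.5)].
Sum ≈ 3.82411.

3.82411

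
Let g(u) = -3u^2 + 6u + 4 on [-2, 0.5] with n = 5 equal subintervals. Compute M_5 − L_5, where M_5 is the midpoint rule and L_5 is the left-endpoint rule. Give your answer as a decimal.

M_5 = -9.21875.
L_5 = -16.25.
M_5 − L_5 = 7.03125.

7.03125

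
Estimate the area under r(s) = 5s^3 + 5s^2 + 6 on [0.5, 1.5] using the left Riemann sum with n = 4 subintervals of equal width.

Δs = (1.5 − 0.5)/4 = 0.25.
Left endpoints: 0.5, 0.75, 1, 1.25.
r(0.5) = 7.875, r(0.75) = 10.921875, r(1) = 16, r(1.25) = 23.578125.
Sum = Δs · [r(0.5) + r(0.75) + r(1) + r(1.25)].
Sum = 14.59375.

14.59375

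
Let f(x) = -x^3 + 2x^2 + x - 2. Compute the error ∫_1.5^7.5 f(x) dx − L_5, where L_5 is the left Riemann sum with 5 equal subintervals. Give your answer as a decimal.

-166.14

Exact integral: ∫_1.5^7.5 f(x) dx = -495.75.
L_5 = -329.61.
Error = -495.75 − (-329.61) = -166.14.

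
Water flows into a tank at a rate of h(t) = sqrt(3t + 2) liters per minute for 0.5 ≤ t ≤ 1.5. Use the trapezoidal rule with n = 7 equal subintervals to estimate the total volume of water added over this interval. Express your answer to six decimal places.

Δt = (1.5 − 0.5)/7 = 1/7.
h(0.5) ≈ 1.870829, h(9/14) ≈ 1.982062, h(11/14) ≈ 2.087377, h(13/14) ≈ 2.187628, h(15/14) ≈ 2.283481, h(17/14) ≈ 2.375470, h(19/14) ≈ 2.464027, h(1.5) ≈ 2.549510.
T_7 = (Δt/2)·[h(t_0) + 2h(t_1) + ... + 2h(t_{6}) + h(t_7)].
Sum ≈ 2.227173.

2.227173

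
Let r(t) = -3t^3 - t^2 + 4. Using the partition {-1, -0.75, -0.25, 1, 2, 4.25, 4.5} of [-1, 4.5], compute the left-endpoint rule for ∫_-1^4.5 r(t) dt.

Subinterval widths: 0.25, 0.5, 1.25, 1, 2.25, 0.25.
Left endpoints: -1, -0.75, -0.25, 1, 2, 4.25.
r(-1) = 6, r(-0.75) = 4.703125, r(-0.25) = 3.984375, r(1) = 0, r(2) = -24, r(4.25) = -244.359375.
Sum = Σ Δt_i · r(t_i).
Sum = -106.2578125.

-106.2578125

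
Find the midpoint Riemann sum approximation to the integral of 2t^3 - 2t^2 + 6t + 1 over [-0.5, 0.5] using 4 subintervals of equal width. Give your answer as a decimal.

Δt = (0.5 − (-0.5))/4 = 0.25.
Midpoints: -0.375, -0.125, 0.125, 0.375.
f(-0.375) = -1.63671875, f(-0.125) = 0.21484375, f(0.125) = 1.72265625, f(0.375) = 3.07421875.
Sum = Δt · [f(-0.375) + f(-0.125) + f(0.125) + f(0.375)].
Sum = 0.84375.

0.84375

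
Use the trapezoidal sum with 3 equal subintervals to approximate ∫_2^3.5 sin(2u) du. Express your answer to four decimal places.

Δu = (3.5 − 2)/3 = 0.5.
f(2) ≈ -0.7568, f(2.5) ≈ -0.9589, f(3) ≈ -0.2794, f(3.5) ≈ 0.6570.
T_3 = (Δu/2)·[f(u_0) + 2f(u_1) + 2f(u_2) + f(u_3)].
Sum ≈ -0.6441.

-0.6441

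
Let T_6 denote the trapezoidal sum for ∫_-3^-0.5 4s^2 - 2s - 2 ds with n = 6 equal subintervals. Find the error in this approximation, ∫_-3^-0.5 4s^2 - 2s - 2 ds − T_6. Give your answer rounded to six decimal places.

-0.289352

Exact integral: ∫_-3^-0.5 f(s) ds ≈ 39.58333333.
T_6 ≈ 39.87268519.
Error ≈ 39.58333333 − 39.87268519 ≈ -0.289352.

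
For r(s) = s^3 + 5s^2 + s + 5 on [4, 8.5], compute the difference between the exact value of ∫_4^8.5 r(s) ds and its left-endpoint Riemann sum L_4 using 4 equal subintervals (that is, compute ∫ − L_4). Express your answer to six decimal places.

447.635742

Exact integral: ∫_4^8.5 r(s) ds = 2208.515625.
L_4 ≈ 1760.87988281.
Error ≈ 2208.515625 − 1760.87988281 ≈ 447.635742.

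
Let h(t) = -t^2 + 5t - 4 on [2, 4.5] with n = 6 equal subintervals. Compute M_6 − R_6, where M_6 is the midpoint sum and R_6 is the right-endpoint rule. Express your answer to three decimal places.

0.890

M_6 ≈ 2.95284.
R_6 ≈ 2.06308.
M_6 − R_6 ≈ 0.890.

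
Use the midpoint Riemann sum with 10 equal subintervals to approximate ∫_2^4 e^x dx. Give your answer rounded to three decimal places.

47.131

Δx = (4 − 2)/10 = 0.2.
Midpoints: 2.1, 2.3, 2.5, 2.7, 2.9, 3.1, 3.3, 3.5, 3.7, 3.9.
f(2.1) ≈ 8.166, f(2.3) ≈ 9.974, f(2.5) ≈ 12.182, f(2.7) ≈ 14.880, f(2.9) ≈ 18.174, f(3.1) ≈ 22.198, f(3.3) ≈ 27.113, f(3.5) ≈ 33.115, f(3.7) ≈ 40.447, f(3.9) ≈ 49.402.
Sum = Δx · [f(2.1) + f(2.3) + f(2.5) + ...].
Sum ≈ 47.131.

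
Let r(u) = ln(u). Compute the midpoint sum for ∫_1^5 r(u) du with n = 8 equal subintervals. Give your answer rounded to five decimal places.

4.05538

Δu = (5 − 1)/8 = 0.5.
Midpoints: 1.25, 1.75, 2.25, 2.75, 3.25, 3.75, 4.25, 4.75.
r(1.25) ≈ 0.22314, r(1.75) ≈ 0.55962, r(2.25) ≈ 0.81093, r(2.75) ≈ 1.01160, r(3.25) ≈ 1.17865, r(3.75) ≈ 1.32176, r(4.25) ≈ 1.44692, r(4.75) ≈ 1.55814.
Sum = Δu · [r(1.25) + r(1.75) + r(2.25) + ...].
Sum ≈ 4.05538.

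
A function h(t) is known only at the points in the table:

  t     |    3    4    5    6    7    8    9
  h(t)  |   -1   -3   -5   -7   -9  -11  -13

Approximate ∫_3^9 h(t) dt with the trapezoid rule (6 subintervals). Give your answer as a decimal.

Δt = 1.
T_6 = (1/2)·[(-1) + 2·(-3) + 2·(-5) + 2·(-7) + 2·(-9) + 2·(-11) + (-13)] = -42.

-42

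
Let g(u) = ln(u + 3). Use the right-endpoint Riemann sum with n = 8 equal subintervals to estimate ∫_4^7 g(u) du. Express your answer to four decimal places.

6.4709

Δu = (7 − 4)/8 = 0.375.
Right endpoints: 4.375, 4.75, 5.125, 5.5, 5.875, 6.25, 6.625, 7.
g(4.375) ≈ 1.9981, g(4.75) ≈ 2.0477, g(5.125) ≈ 2.0949, g(5.5) ≈ 2.1401, g(5.875) ≈ 2.1832, g(6.25) ≈ 2.2246, g(6.625) ≈ 2.2644, g(7) ≈ 2.3026.
Sum = Δu · [g(4.375) + g(4.75) + g(5.125) + ...].
Sum ≈ 6.4709.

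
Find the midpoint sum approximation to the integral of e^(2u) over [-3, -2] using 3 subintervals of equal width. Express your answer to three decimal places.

0.008

Δu = (-2 − (-3))/3 = 1/3.
Midpoints: -17/6, -2.5, -13/6.
f(-17/6) ≈ 0.003, f(-2.5) ≈ 0.007, f(-13/6) ≈ 0.013.
Sum = Δu · [f(-17/6) + f(-2.5) + f(-13/6)].
Sum ≈ 0.008.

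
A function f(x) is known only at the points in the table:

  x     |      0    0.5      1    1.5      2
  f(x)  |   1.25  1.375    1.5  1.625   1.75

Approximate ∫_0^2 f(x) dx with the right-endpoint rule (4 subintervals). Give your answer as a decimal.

Δx = 0.5.
Sum = 0.5·[1.375 + 1.5 + 1.625 + 1.75] = 3.125.

3.125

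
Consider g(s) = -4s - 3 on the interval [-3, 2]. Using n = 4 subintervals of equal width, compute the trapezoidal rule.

Δs = (2 − (-3))/4 = 1.25.
g(-3) = 9, g(-1.75) = 4, g(-0.5) = -1, g(0.75) = -6, g(2) = -11.
T_4 = (Δs/2)·[g(s_0) + 2g(s_1) + 2g(s_2) + 2g(s_3) + g(s_4)].
Sum = -5.

-5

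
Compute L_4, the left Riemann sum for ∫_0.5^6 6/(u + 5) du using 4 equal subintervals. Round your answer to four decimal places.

4.5571

Δu = (6 − 0.5)/4 = 1.375.
Left endpoints: 0.5, 1.875, 3.25, 4.625.
f(0.5) = 12/11, f(1.875) = 48/55, f(3.25) = 8/11, f(4.625) = 48/77.
Sum = Δu · [f(0.5) + f(1.875) + f(3.25) + f(4.625)].
Sum ≈ 4.5571.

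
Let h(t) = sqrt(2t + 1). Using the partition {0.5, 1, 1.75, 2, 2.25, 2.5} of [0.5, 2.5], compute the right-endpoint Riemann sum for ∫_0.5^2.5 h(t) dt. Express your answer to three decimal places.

Subinterval widths: 0.5, 0.75, 0.25, 0.25, 0.25.
Right endpoints: 1, 1.75, 2, 2.25, 2.5.
h(1) ≈ 1.732, h(1.75) ≈ 2.121, h(2) ≈ 2.236, h(2.25) ≈ 2.345, h(2.5) ≈ 2.449.
Sum = Σ Δt_i · h(t_i).
Sum ≈ 4.215.

4.215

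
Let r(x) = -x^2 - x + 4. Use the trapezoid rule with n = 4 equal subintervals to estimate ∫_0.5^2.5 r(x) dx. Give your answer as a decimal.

-0.25

Δx = (2.5 − 0.5)/4 = 0.5.
r(0.5) = 3.25, r(1) = 2, r(1.5) = 0.25, r(2) = -2, r(2.5) = -4.75.
T_4 = (Δx/2)·[r(x_0) + 2r(x_1) + 2r(x_2) + 2r(x_3) + r(x_4)].
Sum = -0.25.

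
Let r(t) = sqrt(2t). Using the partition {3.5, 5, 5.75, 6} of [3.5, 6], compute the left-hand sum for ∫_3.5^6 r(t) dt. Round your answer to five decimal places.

Subinterval widths: 1.5, 0.75, 0.25.
Left endpoints: 3.5, 5, 5.75.
r(3.5) ≈ 2.64575, r(5) ≈ 3.16228, r(5.75) ≈ 3.39116.
Sum = Σ Δt_i · r(t_i).
Sum ≈ 7.18813.

7.18813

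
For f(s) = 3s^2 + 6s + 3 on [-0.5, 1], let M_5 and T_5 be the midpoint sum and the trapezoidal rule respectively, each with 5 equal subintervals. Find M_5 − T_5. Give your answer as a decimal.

-0.10125

M_5 = 7.84125.
T_5 = 7.9425.
M_5 − T_5 = -0.10125.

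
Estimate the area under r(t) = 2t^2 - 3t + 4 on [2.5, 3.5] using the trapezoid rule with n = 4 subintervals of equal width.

13.1875

Δt = (3.5 − 2.5)/4 = 0.25.
r(2.5) = 9, r(2.75) = 10.875, r(3) = 13, r(3.25) = 15.375, r(3.5) = 18.
T_4 = (Δt/2)·[r(t_0) + 2r(t_1) + 2r(t_2) + 2r(t_3) + r(t_4)].
Sum = 13.1875.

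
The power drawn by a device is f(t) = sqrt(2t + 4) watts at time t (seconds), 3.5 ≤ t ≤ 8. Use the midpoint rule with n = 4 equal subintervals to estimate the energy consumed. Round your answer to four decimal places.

17.6574

Δt = (8 − 3.5)/4 = 1.125.
Midpoints: 4.0625, 5.1875, 6.3125, 7.4375.
f(4.0625) ≈ 3.4821, f(5.1875) ≈ 3.7914, f(6.3125) ≈ 4.0774, f(7.4375) ≈ 4.3445.
Sum = Δt · [f(4.0625) + f(5.1875) + f(6.3125) + f(7.4375)].
Sum ≈ 17.6574.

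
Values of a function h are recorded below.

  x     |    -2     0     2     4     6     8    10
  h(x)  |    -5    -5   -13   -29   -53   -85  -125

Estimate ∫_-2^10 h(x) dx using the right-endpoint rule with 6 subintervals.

Δx = 2.
Sum = 2·[(-5) + (-13) + (-29) + (-53) + (-85) + (-125)] = -620.

-620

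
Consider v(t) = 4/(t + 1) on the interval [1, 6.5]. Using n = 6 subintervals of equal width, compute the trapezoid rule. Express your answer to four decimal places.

Δt = (6.5 − 1)/6 = 11/12.
v(1) = 2, v(23/12) = 48/35, v(17/6) = 24/23, v(3.75) = 16/19, v(14/3) = 12/17, v(67/12) = 48/79, v(6.5) = 8/15.
T_6 = (Δt/2)·[v(t_0) + 2v(t_1) + ... + 2v(t_{5}) + v(t_6)].
Sum ≈ 5.3507.

5.3507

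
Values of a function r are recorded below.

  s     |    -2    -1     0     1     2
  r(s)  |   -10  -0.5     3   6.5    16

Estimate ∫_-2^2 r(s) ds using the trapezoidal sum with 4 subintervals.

Δs = 1.
T_4 = (1/2)·[(-10) + 2·(-0.5) + 2·3 + 2·6.5 + 16] = 12.

12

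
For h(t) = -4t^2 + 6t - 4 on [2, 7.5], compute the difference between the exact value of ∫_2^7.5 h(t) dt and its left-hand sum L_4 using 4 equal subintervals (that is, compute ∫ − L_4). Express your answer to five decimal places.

Exact integral: ∫_2^7.5 h(t) dt ≈ -417.0833333.
L_4 = -303.015625.
Error ≈ -417.0833333 − (-303.015625) ≈ -114.06771.

-114.06771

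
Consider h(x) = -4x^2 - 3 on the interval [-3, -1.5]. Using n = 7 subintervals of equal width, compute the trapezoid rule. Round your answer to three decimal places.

-36.046

Δx = (-1.5 − (-3))/7 = 3/14.
h(-3) = -39, h(-39/14) = -1668/49, h(-18/7) = -1443/49, h(-33/14) = -1236/49, h(-15/7) = -1047/49, h(-27/14) = -876/49, h(-12/7) = -723/49, h(-1.5) = -12.
T_7 = (Δx/2)·[h(x_0) + 2h(x_1) + ... + 2h(x_{6}) + h(x_7)].
Sum ≈ -36.046.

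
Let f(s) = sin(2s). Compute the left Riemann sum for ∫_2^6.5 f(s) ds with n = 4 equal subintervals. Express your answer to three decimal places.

Δs = (6.5 − 2)/4 = 1.125.
Left endpoints: 2, 3.125, 4.25, 5.375.
f(2) ≈ -0.757, f(3.125) ≈ -0.033, f(4.25) ≈ 0.798, f(5.375) ≈ -0.970.
Sum = Δs · [f(2) + f(3.125) + f(4.25) + f(5.375)].
Sum ≈ -1.082.

-1.082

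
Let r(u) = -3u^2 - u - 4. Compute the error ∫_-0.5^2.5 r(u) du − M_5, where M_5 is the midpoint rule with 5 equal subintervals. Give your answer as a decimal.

Exact integral: ∫_-0.5^2.5 r(u) du = -30.75.
M_5 = -30.48.
Error = -30.75 − (-30.48) = -0.27.

-0.27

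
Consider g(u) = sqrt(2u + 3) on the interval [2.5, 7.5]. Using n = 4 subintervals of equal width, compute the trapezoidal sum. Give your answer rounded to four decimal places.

Δu = (7.5 − 2.5)/4 = 1.25.
g(2.5) ≈ 2.8284, g(3.75) ≈ 3.2404, g(5) ≈ 3.6056, g(6.25) ≈ 3.9370, g(7.5) ≈ 4.2426.
T_4 = (Δu/2)·[g(u_0) + 2g(u_1) + 2g(u_2) + 2g(u_3) + g(u_4)].
Sum ≈ 17.8981.

17.8981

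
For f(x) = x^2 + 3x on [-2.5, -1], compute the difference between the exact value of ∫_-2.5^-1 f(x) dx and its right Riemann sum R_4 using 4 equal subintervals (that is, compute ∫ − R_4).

Exact integral: ∫_-2.5^-1 f(x) dx = -3.
R_4 = -3.10546875.
Error = -3 − (-3.10546875) = 0.10546875.

0.10546875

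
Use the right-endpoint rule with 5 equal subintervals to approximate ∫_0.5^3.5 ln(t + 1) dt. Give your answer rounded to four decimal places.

Δt = (3.5 − 0.5)/5 = 0.6.
Right endpoints: 1.1, 1.7, 2.3, 2.9, 3.5.
f(1.1) ≈ 0.7419, f(1.7) ≈ 0.9933, f(2.3) ≈ 1.1939, f(2.9) ≈ 1.3610, f(3.5) ≈ 1.5041.
Sum = Δt · [f(1.1) + f(1.7) + f(2.3) + f(2.9) + f(3.5)].
Sum ≈ 3.4765.

3.4765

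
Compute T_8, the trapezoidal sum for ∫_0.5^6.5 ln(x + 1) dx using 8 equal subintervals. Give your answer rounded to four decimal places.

Δx = (6.5 − 0.5)/8 = 0.75.
f(0.5) ≈ 0.4055, f(1.25) ≈ 0.8109, f(2) ≈ 1.0986, f(2.75) ≈ 1.3218, f(3.5) ≈ 1.5041, f(4.25) ≈ 1.6582, f(5) ≈ 1.7918, f(5.75) ≈ 1.9095, f(6.5) ≈ 2.0149.
T_8 = (Δx/2)·[f(x_0) + 2f(x_1) + ... + 2f(x_{7}) + f(x_8)].
Sum ≈ 8.4788.

8.4788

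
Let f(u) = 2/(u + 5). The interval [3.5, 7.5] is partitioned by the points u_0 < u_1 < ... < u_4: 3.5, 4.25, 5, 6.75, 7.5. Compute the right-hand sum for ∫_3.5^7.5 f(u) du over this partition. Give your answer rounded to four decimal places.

0.7300

Subinterval widths: 0.75, 0.75, 1.75, 0.75.
Right endpoints: 4.25, 5, 6.75, 7.5.
f(4.25) = 8/37, f(5) = 0.2, f(6.75) = 8/47, f(7.5) = 0.16.
Sum = Σ Δu_i · f(u_i).
Sum ≈ 0.7300.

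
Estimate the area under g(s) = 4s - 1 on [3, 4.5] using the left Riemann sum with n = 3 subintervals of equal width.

19.5

Δs = (4.5 − 3)/3 = 0.5.
Left endpoints: 3, 3.5, 4.
g(3) = 11, g(3.5) = 13, g(4) = 15.
Sum = Δs · [g(3) + g(3.5) + g(4)].
Sum = 19.5.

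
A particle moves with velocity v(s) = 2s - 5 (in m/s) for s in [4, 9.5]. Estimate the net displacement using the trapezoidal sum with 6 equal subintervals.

46.75

Δs = (9.5 − 4)/6 = 11/12.
v(4) = 3, v(59/12) = 29/6, v(35/6) = 20/3, v(6.75) = 8.5, v(23/3) = 31/3, v(103/12) = 73/6, v(9.5) = 14.
T_6 = (Δs/2)·[v(s_0) + 2v(s_1) + ... + 2v(s_{5}) + v(s_6)].
Sum = 46.75.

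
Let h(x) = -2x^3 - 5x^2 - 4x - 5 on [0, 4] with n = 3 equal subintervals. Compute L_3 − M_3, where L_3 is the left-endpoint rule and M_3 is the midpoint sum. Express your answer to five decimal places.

L_3 ≈ -157.4814815.
M_3 ≈ -276.5925926.
L_3 − M_3 ≈ 119.11111.

119.11111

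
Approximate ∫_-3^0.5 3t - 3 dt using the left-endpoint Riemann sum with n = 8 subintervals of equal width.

-25.921875

Δt = (0.5 − (-3))/8 = 0.4375.
Left endpoints: -3, -2.5625, -2.125, -1.6875, -1.25, -0.8125, -0.375, 0.0625.
f(-3) = -12, f(-2.5625) = -10.6875, f(-2.125) = -9.375, f(-1.6875) = -8.0625, f(-1.25) = -6.75, f(-0.8125) = -5.4375, f(-0.375) = -4.125, f(0.0625) = -2.8125.
Sum = Δt · [f(-3) + f(-2.5625) + f(-2.125) + ...].
Sum = -25.921875.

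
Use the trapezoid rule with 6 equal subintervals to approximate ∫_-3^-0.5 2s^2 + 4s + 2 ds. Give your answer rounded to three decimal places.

5.561

Δs = (-0.5 − (-3))/6 = 5/12.
f(-3) = 8, f(-31/12) = 361/72, f(-13/6) = 49/18, f(-1.75) = 1.125, f(-4/3) = 2/9, f(-11/12) = 1/72, f(-0.5) = 0.5.
T_6 = (Δs/2)·[f(s_0) + 2f(s_1) + ... + 2f(s_{5}) + f(s_6)].
Sum ≈ 5.561.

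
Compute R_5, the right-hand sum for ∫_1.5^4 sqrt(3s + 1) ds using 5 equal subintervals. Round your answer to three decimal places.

Δs = (4 − 1.5)/5 = 0.5.
Right endpoints: 2, 2.5, 3, 3.5, 4.
f(2) ≈ 2.646, f(2.5) ≈ 2.915, f(3) ≈ 3.162, f(3.5) ≈ 3.391, f(4) ≈ 3.606.
Sum = Δs · [f(2) + f(2.5) + f(3) + f(3.5) + f(4)].
Sum ≈ 7.860.

7.860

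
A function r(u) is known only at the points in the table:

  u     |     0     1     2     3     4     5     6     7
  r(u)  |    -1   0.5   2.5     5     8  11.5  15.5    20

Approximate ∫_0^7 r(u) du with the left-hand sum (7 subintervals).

42

Δu = 1.
Sum = 1·[(-1) + 0.5 + 2.5 + 5 + 8 + 11.5 + 15.5] = 42.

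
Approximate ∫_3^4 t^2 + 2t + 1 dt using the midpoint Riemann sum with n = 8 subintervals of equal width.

Δt = (4 − 3)/8 = 0.125.
Midpoints: 3.0625, 3.1875, 3.3125, 3.4375, 3.5625, 3.6875, 3.8125, 3.9375.
f(3.0625) = 16.50390625, f(3.1875) = 17.53515625, f(3.3125) = 18.59765625, f(3.4375) = 19.69140625, f(3.5625) = 20.81640625, f(3.6875) = 21.97265625, f(3.8125) = 23.16015625, f(3.9375) = 24.37890625.
Sum = Δt · [f(3.0625) + f(3.1875) + f(3.3125) + ...].
Sum = 20.33203125.

20.33203125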